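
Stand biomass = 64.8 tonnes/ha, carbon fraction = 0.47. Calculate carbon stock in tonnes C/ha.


Formula: Carbon Stock = Biomass * Carbon Fraction
C = 64.8 t/ha * 0.47
C = 30.5 t C/ha

30.5


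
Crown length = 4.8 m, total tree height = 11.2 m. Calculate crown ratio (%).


Formula: Crown Ratio = (Crown Length / Total Height) * 100
CR = (4.8 m / 11.2 m) * 100
CR = 0.4286 * 100 = 42.9%

42.9


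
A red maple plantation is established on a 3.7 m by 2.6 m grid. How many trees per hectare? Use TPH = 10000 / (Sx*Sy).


Formula: TPH = 10000 m^2/ha / (spacing_x * spacing_y)
Area per tree = 3.7 m * 2.6 m = 9.62 m^2
TPH = 10000 / 9.62 = 1040 trees/ha

1040


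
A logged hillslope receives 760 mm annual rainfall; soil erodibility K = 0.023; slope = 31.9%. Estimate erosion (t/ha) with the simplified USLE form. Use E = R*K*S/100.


Formula: E = R * K * S / 100  (simplified USLE)
R * K = 760 * 0.023 = 17.48
E = 17.48 * 31.9 / 100 = 5.58 t/ha

5.58


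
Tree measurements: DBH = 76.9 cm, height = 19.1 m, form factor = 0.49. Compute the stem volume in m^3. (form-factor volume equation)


Formula: V = pi * (DBH/200)^2 * H * ff
Radius = DBH/200 = 76.9/200 = 0.3845 m
Radius^2 = 0.3845^2 = 0.14784025 m^2
V = pi * 0.14784025 * 19.1 * 0.49
V = 4.347 m^3

4.347


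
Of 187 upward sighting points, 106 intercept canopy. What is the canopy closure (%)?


Formula: Canopy closure = covered points / total points * 100
Closure = 106 / 187 * 100
Closure = 0.5668 * 100 = 56.7%

56.7


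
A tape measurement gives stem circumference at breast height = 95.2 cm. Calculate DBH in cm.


Formula: DBH = C / pi
DBH = 95.2 / pi
pi = 3.14159...
DBH = 30.3 cm

30.3


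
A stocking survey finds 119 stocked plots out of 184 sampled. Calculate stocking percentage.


Formula: Stocking % = stocked plots / total plots * 100
Stocking = 119 / 184 * 100
Stocking = 0.6467 * 100 = 64.7%

64.7


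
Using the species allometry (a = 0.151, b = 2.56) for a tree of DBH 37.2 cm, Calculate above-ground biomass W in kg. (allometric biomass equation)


Formula: W = a * DBH^b  (allometric power law)
DBH^b = 37.2^2.56 = 10485.5189
W = 0.151 * 10485.5189 = 1583.3 kg

1583.3


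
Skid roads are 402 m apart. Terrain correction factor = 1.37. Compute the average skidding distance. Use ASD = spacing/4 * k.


Formula: ASD = (spacing / 4) * correction
Uncorrected distance = spacing / 4 = 402 / 4 = 100.5 m
ASD = 100.5 * 1.37 = 138 m

138


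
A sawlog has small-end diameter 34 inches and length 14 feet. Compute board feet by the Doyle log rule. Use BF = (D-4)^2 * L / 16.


Doyle: BF = (D - 4)^2 * L / 16
Adjusted diameter = 34 - 4 = 30 in
(D-4)^2 = 30^2 = 900
BF = 900 * 14 / 16 = 788 BF

788


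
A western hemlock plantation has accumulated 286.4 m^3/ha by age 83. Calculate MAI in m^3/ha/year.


Formula: MAI = Total Volume / Stand Age
MAI = 286.4 m^3/ha / 83 years
MAI = 3.45 m^3/ha/year

3.45


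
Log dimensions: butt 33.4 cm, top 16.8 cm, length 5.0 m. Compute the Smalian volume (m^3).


Smalian: V = (A1 + A2)/2 * L,  A = pi*(D/200)^2
A1 = pi*(33.4/200)^2 = 0.087616 m^2
A2 = pi*(16.8/200)^2 = 0.022167 m^2
V = (0.087616+0.022167)/2*5.0 = 0.2745 m^3

0.2745


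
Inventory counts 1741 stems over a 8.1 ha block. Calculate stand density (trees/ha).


Formula: Stand Density = N_trees / Area_ha
Density = 1741 trees / 8.1 ha
Density = 215 trees/ha

215


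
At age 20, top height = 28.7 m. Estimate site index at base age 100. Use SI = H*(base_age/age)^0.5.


Formula: SI = H_dom * (base_age / age)^0.5
Age ratio = 100 / 20 = 5.0
sqrt(age_ratio) = 2.23607
SI = 28.7 * 2.23607 = 64.2 m

64.2


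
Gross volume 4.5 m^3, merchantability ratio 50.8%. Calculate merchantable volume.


Formula: MV = V_total * (merchantable_pct / 100)
Merchantable fraction = 50.8% / 100 = 0.508
MV = 4.5 m^3 * 0.508 = 2.286 m^3

2.286


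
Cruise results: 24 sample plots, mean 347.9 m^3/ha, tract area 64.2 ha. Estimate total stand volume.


Formula: Total Volume = Mean Volume per ha * Total Area
Total Volume = 347.9 m^3/ha * 64.2 ha
Total Volume = 22335 m^3

22335


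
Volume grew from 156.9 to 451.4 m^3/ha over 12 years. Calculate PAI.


Formula: PAI = (V_T2 - V_T1) / (T2 - T1)
Volume increment = 451.4 - 156.9 = 294.5 m^3/ha
PAI = 294.5 / 12 = 24.54 m^3/ha/year

24.54


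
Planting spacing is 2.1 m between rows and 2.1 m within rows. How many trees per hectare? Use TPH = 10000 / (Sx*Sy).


Formula: TPH = 10000 m^2/ha / (spacing_x * spacing_y)
Area per tree = 2.1 m * 2.1 m = 4.41 m^2
TPH = 10000 / 4.41 = 2268 trees/ha

2268


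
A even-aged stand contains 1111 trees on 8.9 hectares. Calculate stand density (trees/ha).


Formula: Stand Density = N_trees / Area_ha
Density = 1111 trees / 8.9 ha
Density = 125 trees/ha

125


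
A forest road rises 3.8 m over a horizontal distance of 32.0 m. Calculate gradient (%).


Formula: Gradient = rise / run * 100
Gradient = 3.8 / 32.0 * 100 = 11.9%

11.9


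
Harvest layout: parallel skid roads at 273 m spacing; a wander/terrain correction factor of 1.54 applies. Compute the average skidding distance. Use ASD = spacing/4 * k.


Formula: ASD = (spacing / 4) * correction
Uncorrected distance = spacing / 4 = 273 / 4 = 68.25 m
ASD = 68.25 * 1.54 = 105 m

105


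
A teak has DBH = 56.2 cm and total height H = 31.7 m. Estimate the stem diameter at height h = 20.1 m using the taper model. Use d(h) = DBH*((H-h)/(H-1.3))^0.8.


Taper: d(h) = DBH * ((H - h) / (H - 1.3))^0.8
Numerator = H - h = 31.7 - 20.1 = 11.6 m
Denominator = H - 1.3 = 31.7 - 1.3 = 30.4 m
Ratio = 11.6 / 30.4 = 0.38158
d = 56.2 * 0.38158^0.8 = 26.0 cm

26.0


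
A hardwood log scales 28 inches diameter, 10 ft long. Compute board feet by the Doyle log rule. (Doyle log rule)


Doyle: BF = (D - 4)^2 * L / 16
Adjusted diameter = 28 - 4 = 24 in
(D-4)^2 = 24^2 = 576
BF = 576 * 10 / 16 = 360 BF

360


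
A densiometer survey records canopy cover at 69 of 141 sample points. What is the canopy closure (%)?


Formula: Canopy closure = covered points / total points * 100
Closure = 69 / 141 * 100
Closure = 0.4894 * 100 = 48.9%

48.9


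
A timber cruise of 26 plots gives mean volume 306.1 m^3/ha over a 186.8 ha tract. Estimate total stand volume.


Formula: Total Volume = Mean Volume per ha * Total Area
Total Volume = 306.1 m^3/ha * 186.8 ha
Total Volume = 57179 m^3

57179


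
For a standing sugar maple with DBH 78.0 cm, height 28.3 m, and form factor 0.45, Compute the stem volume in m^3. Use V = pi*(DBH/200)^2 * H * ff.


Formula: V = pi * (DBH/200)^2 * H * ff
Radius = DBH/200 = 78.0/200 = 0.39 m
Radius^2 = 0.39^2 = 0.1521 m^2
V = pi * 0.1521 * 28.3 * 0.45
V = 6.085 m^3

6.085


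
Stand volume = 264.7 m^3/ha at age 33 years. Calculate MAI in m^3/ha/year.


Formula: MAI = Total Volume / Stand Age
MAI = 264.7 m^3/ha / 33 years
MAI = 8.02 m^3/ha/year

8.02


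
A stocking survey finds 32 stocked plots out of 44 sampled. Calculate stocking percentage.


Formula: Stocking % = stocked plots / total plots * 100
Stocking = 32 / 44 * 100
Stocking = 0.7273 * 100 = 72.7%

72.7


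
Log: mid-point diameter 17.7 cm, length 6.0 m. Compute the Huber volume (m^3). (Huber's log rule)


Huber: V = Am * L,  Am = pi*(Dm/200)^2
Am = pi*(17.7/200)^2 = 0.024606 m^2
V = 0.024606*6.0 = 0.1476 m^3

0.1476


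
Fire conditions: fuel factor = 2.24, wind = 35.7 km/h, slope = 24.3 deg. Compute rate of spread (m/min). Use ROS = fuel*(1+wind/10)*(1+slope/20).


Formula: ROS = fuel * (1 + wind/10) * (1 + slope/20)
Wind factor = 1 + 35.7/10 = 4.57
Slope factor = 1 + 24.3/20 = 2.215
ROS = 2.24 * 4.57 * 2.215 = 22.67 m/min

22.67


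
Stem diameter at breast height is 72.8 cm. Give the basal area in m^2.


Formula: BA = pi * (DBH/2)^2 / 10000  (cm^2 to m^2)
Radius = DBH/2 = 72.8/2 = 36.4 cm
BA = pi * 36.4^2 / 10000
   = 4162.4846 cm^2 / 10000
   = 0.4162 m^2

0.4162


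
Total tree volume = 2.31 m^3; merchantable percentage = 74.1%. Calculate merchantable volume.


Formula: MV = V_total * (merchantable_pct / 100)
Merchantable fraction = 74.1% / 100 = 0.741
MV = 2.31 m^3 * 0.741 = 1.712 m^3

1.712


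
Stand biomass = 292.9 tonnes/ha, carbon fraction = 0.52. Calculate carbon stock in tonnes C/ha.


Formula: Carbon Stock = Biomass * Carbon Fraction
C = 292.9 t/ha * 0.52
C = 152.3 t C/ha

152.3


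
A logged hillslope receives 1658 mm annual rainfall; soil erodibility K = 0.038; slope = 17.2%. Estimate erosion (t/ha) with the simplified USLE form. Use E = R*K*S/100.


Formula: E = R * K * S / 100  (simplified USLE)
R * K = 1658 * 0.038 = 63.004
E = 63.004 * 17.2 / 100 = 10.84 t/ha

10.84


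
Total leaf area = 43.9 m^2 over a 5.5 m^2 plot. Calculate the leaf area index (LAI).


Formula: LAI = total leaf area / ground area  (dimensionless)
LAI = 43.9 m^2 / 5.5 m^2
LAI = 7.98

7.98


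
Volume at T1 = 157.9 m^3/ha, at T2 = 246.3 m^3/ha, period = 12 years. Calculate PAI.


Formula: PAI = (V_T2 - V_T1) / (T2 - T1)
Volume increment = 246.3 - 157.9 = 88.4 m^3/ha
PAI = 88.4 / 12 = 7.37 m^3/ha/year

7.37


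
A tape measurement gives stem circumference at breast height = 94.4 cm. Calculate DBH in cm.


Formula: DBH = C / pi
DBH = 94.4 / pi
pi = 3.14159...
DBH = 30.0 cm

30.0


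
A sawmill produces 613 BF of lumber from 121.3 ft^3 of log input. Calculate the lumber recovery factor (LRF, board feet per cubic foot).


Formula: LRF = Lumber Output (BF) / Log Input (ft^3)
LRF = 613 BF / 121.3 ft^3
LRF = 5.05 BF/ft^3

5.05


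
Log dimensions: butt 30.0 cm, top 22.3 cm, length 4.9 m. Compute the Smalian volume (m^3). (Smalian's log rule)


Smalian: V = (A1 + A2)/2 * L,  A = pi*(D/200)^2
A1 = pi*(30.0/200)^2 = 0.070686 m^2
A2 = pi*(22.3/200)^2 = 0.039057 m^2
V = (0.070686+0.039057)/2*4.9 = 0.2689 m^3

0.2689


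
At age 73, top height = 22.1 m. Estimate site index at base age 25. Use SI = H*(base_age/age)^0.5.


Formula: SI = H_dom * (base_age / age)^0.5
Age ratio = 25 / 73 = 0.34247
sqrt(age_ratio) = 0.58521
SI = 22.1 * 0.58521 = 12.9 m

12.9


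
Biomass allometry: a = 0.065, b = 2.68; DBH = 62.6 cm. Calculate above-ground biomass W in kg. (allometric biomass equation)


Formula: W = a * DBH^b  (allometric power law)
DBH^b = 62.6^2.68 = 65285.8726
W = 0.065 * 65285.8726 = 4243.6 kg

4243.6


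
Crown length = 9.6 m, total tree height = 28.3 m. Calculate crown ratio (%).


Formula: Crown Ratio = (Crown Length / Total Height) * 100
CR = (9.6 m / 28.3 m) * 100
CR = 0.3392 * 100 = 33.9%

33.9


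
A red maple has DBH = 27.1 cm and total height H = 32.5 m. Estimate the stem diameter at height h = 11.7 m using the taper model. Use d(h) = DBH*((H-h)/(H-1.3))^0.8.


Taper: d(h) = DBH * ((H - h) / (H - 1.3))^0.8
Numerator = H - h = 32.5 - 11.7 = 20.8 m
Denominator = H - 1.3 = 32.5 - 1.3 = 31.2 m
Ratio = 20.8 / 31.2 = 0.66667
d = 27.1 * 0.66667^0.8 = 19.6 cm

19.6


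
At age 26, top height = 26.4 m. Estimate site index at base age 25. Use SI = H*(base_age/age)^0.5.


Formula: SI = H_dom * (base_age / age)^0.5
Age ratio = 25 / 26 = 0.96154
sqrt(age_ratio) = 0.98058
SI = 26.4 * 0.98058 = 25.9 m

25.9


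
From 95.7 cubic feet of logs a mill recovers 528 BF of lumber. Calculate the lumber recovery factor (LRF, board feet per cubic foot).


Formula: LRF = Lumber Output (BF) / Log Input (ft^3)
LRF = 528 BF / 95.7 ft^3
LRF = 5.52 BF/ft^3

5.52


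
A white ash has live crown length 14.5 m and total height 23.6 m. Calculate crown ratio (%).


Formula: Crown Ratio = (Crown Length / Total Height) * 100
CR = (14.5 m / 23.6 m) * 100
CR = 0.6144 * 100 = 61.4%

61.4


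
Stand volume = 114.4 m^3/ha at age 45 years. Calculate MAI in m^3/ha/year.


Formula: MAI = Total Volume / Stand Age
MAI = 114.4 m^3/ha / 45 years
MAI = 2.54 m^3/ha/year

2.54


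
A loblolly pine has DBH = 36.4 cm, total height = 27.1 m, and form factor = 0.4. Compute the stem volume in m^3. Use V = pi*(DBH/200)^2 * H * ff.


Formula: V = pi * (DBH/200)^2 * H * ff
Radius = DBH/200 = 36.4/200 = 0.182 m
Radius^2 = 0.182^2 = 0.033124 m^2
V = pi * 0.033124 * 27.1 * 0.4
V = 1.128 m^3

1.128


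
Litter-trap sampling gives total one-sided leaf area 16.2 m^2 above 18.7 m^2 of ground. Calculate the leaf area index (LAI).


Formula: LAI = total leaf area / ground area  (dimensionless)
LAI = 16.2 m^2 / 18.7 m^2
LAI = 0.87

0.87


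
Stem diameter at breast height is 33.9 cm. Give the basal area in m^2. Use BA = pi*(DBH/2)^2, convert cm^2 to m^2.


Formula: BA = pi * (DBH/2)^2 / 10000  (cm^2 to m^2)
Radius = DBH/2 = 33.9/2 = 16.95 cm
BA = pi * 16.95^2 / 10000
   = 902.5874 cm^2 / 10000
   = 0.0903 m^2

0.0903


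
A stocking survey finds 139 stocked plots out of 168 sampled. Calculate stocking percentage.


Formula: Stocking % = stocked plots / total plots * 100
Stocking = 139 / 168 * 100
Stocking = 0.8274 * 100 = 82.7%

82.7


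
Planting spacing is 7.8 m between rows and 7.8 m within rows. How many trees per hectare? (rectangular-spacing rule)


Formula: TPH = 10000 m^2/ha / (spacing_x * spacing_y)
Area per tree = 7.8 m * 7.8 m = 60.84 m^2
TPH = 10000 / 60.84 = 164 trees/ha

164


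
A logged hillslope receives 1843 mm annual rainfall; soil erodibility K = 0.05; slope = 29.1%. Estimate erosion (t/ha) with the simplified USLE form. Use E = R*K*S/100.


Formula: E = R * K * S / 100  (simplified USLE)
R * K = 1843 * 0.05 = 92.15
E = 92.15 * 29.1 / 100 = 26.82 t/ha

26.82


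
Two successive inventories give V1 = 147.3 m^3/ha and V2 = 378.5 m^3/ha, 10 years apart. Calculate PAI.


Formula: PAI = (V_T2 - V_T1) / (T2 - T1)
Volume increment = 378.5 - 147.3 = 231.2 m^3/ha
PAI = 231.2 / 10 = 23.12 m^3/ha/year

23.12


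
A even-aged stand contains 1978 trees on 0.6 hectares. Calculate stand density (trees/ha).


Formula: Stand Density = N_trees / Area_ha
Density = 1978 trees / 0.6 ha
Density = 3297 trees/ha

3297


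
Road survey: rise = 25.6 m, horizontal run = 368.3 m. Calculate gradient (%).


Formula: Gradient = rise / run * 100
Gradient = 25.6 / 368.3 * 100 = 7.0%

7.0


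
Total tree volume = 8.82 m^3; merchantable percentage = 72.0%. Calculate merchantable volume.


Formula: MV = V_total * (merchantable_pct / 100)
Merchantable fraction = 72.0% / 100 = 0.72
MV = 8.82 m^3 * 0.72 = 6.35 m^3

6.35


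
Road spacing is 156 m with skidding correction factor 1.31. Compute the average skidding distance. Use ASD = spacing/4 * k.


Formula: ASD = (spacing / 4) * correction
Uncorrected distance = spacing / 4 = 156 / 4 = 39 m
ASD = 39 * 1.31 = 51 m

51


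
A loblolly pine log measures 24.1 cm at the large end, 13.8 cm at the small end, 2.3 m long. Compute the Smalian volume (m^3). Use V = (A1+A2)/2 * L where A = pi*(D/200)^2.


Smalian: V = (A1 + A2)/2 * L,  A = pi*(D/200)^2
A1 = pi*(24.1/200)^2 = 0.045617 m^2
A2 = pi*(13.8/200)^2 = 0.014957 m^2
V = (0.045617+0.014957)/2*2.3 = 0.0697 m^3

0.0697


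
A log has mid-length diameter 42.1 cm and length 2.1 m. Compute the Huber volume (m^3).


Huber: V = Am * L,  Am = pi*(Dm/200)^2
Am = pi*(42.1/200)^2 = 0.139205 m^2
V = 0.139205*2.1 = 0.2923 m^3

0.2923


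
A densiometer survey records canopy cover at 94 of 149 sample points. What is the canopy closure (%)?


Formula: Canopy closure = covered points / total points * 100
Closure = 94 / 149 * 100
Closure = 0.6309 * 100 = 63.1%

63.1


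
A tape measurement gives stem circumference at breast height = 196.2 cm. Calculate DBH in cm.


Formula: DBH = C / pi
DBH = 196.2 / pi
pi = 3.14159...
DBH = 62.5 cm

62.5


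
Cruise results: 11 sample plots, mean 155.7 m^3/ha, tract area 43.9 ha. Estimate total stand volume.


Formula: Total Volume = Mean Volume per ha * Total Area
Total Volume = 155.7 m^3/ha * 43.9 ha
Total Volume = 6835 m^3

6835


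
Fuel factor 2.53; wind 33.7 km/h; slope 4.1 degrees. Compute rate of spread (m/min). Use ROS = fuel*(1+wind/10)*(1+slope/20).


Formula: ROS = fuel * (1 + wind/10) * (1 + slope/20)
Wind factor = 1 + 33.7/10 = 4.37
Slope factor = 1 + 4.1/20 = 1.205
ROS = 2.53 * 4.37 * 1.205 = 13.32 m/min

13.32


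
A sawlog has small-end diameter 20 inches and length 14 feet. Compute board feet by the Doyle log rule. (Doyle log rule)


Doyle: BF = (D - 4)^2 * L / 16
Adjusted diameter = 20 - 4 = 16 in
(D-4)^2 = 16^2 = 256
BF = 256 * 14 / 16 = 224 BF

224


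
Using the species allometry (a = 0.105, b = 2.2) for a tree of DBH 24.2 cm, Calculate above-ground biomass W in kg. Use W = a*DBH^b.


Formula: W = a * DBH^b  (allometric power law)
DBH^b = 24.2^2.2 = 1107.6277
W = 0.105 * 1107.6277 = 116.3 kg

116.3


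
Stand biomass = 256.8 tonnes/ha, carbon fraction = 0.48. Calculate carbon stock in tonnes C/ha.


Formula: Carbon Stock = Biomass * Carbon Fraction
C = 256.8 t/ha * 0.48
C = 123.3 t C/ha

123.3


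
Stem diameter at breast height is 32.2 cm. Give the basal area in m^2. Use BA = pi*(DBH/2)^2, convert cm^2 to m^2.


Formula: BA = pi * (DBH/2)^2 / 10000  (cm^2 to m^2)
Radius = DBH/2 = 32.2/2 = 16.1 cm
BA = pi * 16.1^2 / 10000
   = 814.3322 cm^2 / 10000
   = 0.0814 m^2

0.0814


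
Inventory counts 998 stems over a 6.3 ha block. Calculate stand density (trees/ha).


Formula: Stand Density = N_trees / Area_ha
Density = 998 trees / 6.3 ha
Density = 158 trees/ha

158


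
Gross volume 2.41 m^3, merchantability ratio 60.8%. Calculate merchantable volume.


Formula: MV = V_total * (merchantable_pct / 100)
Merchantable fraction = 60.8% / 100 = 0.608
MV = 2.41 m^3 * 0.608 = 1.465 m^3

1.465


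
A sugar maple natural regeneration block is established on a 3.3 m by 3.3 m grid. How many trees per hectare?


Formula: TPH = 10000 m^2/ha / (spacing_x * spacing_y)
Area per tree = 3.3 m * 3.3 m = 10.89 m^2
TPH = 10000 / 10.89 = 918 trees/ha

918


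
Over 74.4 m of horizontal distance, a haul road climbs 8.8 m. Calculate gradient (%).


Formula: Gradient = rise / run * 100
Gradient = 8.8 / 74.4 * 100 = 11.8%

11.8


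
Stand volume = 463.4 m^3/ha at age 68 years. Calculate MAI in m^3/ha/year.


Formula: MAI = Total Volume / Stand Age
MAI = 463.4 m^3/ha / 68 years
MAI = 6.81 m^3/ha/year

6.81


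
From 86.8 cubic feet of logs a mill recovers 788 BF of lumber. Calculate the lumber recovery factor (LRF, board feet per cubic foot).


Formula: LRF = Lumber Output (BF) / Log Input (ft^3)
LRF = 788 BF / 86.8 ft^3
LRF = 9.08 BF/ft^3

9.08


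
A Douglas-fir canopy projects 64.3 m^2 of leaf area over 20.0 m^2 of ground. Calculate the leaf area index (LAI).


Formula: LAI = total leaf area / ground area  (dimensionless)
LAI = 64.3 m^2 / 20.0 m^2
LAI = 3.22

3.22


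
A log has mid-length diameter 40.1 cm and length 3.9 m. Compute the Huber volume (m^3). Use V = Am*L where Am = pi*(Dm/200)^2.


Huber: V = Am * L,  Am = pi*(Dm/200)^2
Am = pi*(40.1/200)^2 = 0.126293 m^2
V = 0.126293*3.9 = 0.4925 m^3

0.4925


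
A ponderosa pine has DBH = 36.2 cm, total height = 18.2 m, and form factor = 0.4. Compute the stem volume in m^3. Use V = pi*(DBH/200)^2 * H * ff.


Formula: V = pi * (DBH/200)^2 * H * ff
Radius = DBH/200 = 36.2/200 = 0.181 m
Radius^2 = 0.181^2 = 0.032761 m^2
V = pi * 0.032761 * 18.2 * 0.4
V = 0.749 m^3

0.749


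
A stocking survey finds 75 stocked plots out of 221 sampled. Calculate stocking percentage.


Formula: Stocking % = stocked plots / total plots * 100
Stocking = 75 / 221 * 100
Stocking = 0.3394 * 100 = 33.9%

33.9


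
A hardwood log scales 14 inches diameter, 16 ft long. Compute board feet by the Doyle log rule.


Doyle: BF = (D - 4)^2 * L / 16
Adjusted diameter = 14 - 4 = 10 in
(D-4)^2 = 10^2 = 100
BF = 100 * 16 / 16 = 100 BF

100


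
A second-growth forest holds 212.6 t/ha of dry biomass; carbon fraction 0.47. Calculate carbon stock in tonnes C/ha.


Formula: Carbon Stock = Biomass * Carbon Fraction
C = 212.6 t/ha * 0.47
C = 99.9 t C/ha

99.9


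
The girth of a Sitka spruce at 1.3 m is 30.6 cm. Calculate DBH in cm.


Formula: DBH = C / pi
DBH = 30.6 / pi
pi = 3.14159...
DBH = 9.7 cm

9.7


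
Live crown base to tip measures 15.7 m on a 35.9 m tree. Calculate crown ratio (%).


Formula: Crown Ratio = (Crown Length / Total Height) * 100
CR = (15.7 m / 35.9 m) * 100
CR = 0.4373 * 100 = 43.7%

43.7


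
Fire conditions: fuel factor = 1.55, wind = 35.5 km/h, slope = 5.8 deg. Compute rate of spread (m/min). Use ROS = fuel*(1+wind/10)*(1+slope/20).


Formula: ROS = fuel * (1 + wind/10) * (1 + slope/20)
Wind factor = 1 + 35.5/10 = 4.55
Slope factor = 1 + 5.8/20 = 1.29
ROS = 1.55 * 4.55 * 1.29 = 9.1 m/min

9.1


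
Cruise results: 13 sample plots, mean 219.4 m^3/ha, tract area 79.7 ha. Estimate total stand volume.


Formula: Total Volume = Mean Volume per ha * Total Area
Total Volume = 219.4 m^3/ha * 79.7 ha
Total Volume = 17486 m^3

17486


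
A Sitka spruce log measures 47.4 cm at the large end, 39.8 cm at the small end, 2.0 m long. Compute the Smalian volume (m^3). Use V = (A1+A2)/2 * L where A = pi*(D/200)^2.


Smalian: V = (A1 + A2)/2 * L,  A = pi*(D/200)^2
A1 = pi*(47.4/200)^2 = 0.17646 m^2
A2 = pi*(39.8/200)^2 = 0.12441 m^2
V = (0.17646+0.12441)/2*2.0 = 0.3009 m^3

0.3009


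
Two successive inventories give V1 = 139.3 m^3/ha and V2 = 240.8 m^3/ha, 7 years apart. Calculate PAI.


Formula: PAI = (V_T2 - V_T1) / (T2 - T1)
Volume increment = 240.8 - 139.3 = 101.5 m^3/ha
PAI = 101.5 / 7 = 14.5 m^3/ha/year

14.5


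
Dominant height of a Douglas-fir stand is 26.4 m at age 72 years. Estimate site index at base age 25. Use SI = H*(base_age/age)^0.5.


Formula: SI = H_dom * (base_age / age)^0.5
Age ratio = 25 / 72 = 0.34722
sqrt(age_ratio) = 0.58926
SI = 26.4 * 0.58926 = 15.6 m

15.6


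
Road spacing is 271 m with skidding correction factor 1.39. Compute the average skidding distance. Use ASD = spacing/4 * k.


Formula: ASD = (spacing / 4) * correction
Uncorrected distance = spacing / 4 = 271 / 4 = 67.75 m
ASD = 67.75 * 1.39 = 94 m

94


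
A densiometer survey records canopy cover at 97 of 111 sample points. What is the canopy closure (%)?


Formula: Canopy closure = covered points / total points * 100
Closure = 97 / 111 * 100
Closure = 0.8739 * 100 = 87.4%

87.4


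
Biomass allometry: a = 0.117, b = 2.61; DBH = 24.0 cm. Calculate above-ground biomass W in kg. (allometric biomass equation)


Formula: W = a * DBH^b  (allometric power law)
DBH^b = 24.0^2.61 = 4002.6843
W = 0.117 * 4002.6843 = 468.3 kg

468.3


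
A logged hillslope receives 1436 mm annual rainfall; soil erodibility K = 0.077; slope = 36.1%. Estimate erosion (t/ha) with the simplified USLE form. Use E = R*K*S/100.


Formula: E = R * K * S / 100  (simplified USLE)
R * K = 1436 * 0.077 = 110.572
E = 110.572 * 36.1 / 100 = 39.92 t/ha

39.92


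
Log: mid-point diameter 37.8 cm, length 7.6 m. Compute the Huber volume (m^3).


Huber: V = Am * L,  Am = pi*(Dm/200)^2
Am = pi*(37.8/200)^2 = 0.112221 m^2
V = 0.112221*7.6 = 0.8529 m^3

0.8529


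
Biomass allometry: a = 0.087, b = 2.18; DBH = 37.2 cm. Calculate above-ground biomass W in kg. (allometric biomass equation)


Formula: W = a * DBH^b  (allometric power law)
DBH^b = 37.2^2.18 = 2653.2832
W = 0.087 * 2653.2832 = 230.8 kg

230.8


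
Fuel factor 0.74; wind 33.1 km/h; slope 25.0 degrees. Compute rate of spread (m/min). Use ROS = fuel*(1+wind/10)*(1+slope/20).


Formula: ROS = fuel * (1 + wind/10) * (1 + slope/20)
Wind factor = 1 + 33.1/10 = 4.31
Slope factor = 1 + 25.0/20 = 2.25
ROS = 0.74 * 4.31 * 2.25 = 7.18 m/min

7.18


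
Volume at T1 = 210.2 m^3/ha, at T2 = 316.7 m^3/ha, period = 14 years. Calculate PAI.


Formula: PAI = (V_T2 - V_T1) / (T2 - T1)
Volume increment = 316.7 - 210.2 = 106.5 m^3/ha
PAI = 106.5 / 14 = 7.61 m^3/ha/year

7.61


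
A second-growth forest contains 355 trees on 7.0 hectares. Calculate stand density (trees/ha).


Formula: Stand Density = N_trees / Area_ha
Density = 355 trees / 7.0 ha
Density = 51 trees/ha

51


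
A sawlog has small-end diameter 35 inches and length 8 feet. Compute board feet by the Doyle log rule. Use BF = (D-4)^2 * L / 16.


Doyle: BF = (D - 4)^2 * L / 16
Adjusted diameter = 35 - 4 = 31 in
(D-4)^2 = 31^2 = 961
BF = 961 * 8 / 16 = 481 BF

481


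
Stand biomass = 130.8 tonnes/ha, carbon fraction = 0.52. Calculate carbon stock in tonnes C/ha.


Formula: Carbon Stock = Biomass * Carbon Fraction
C = 130.8 t/ha * 0.52
C = 68.0 t C/ha

68.0


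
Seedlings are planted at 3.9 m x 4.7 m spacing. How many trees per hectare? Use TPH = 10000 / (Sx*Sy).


Formula: TPH = 10000 m^2/ha / (spacing_x * spacing_y)
Area per tree = 3.9 m * 4.7 m = 18.33 m^2
TPH = 10000 / 18.33 = 546 trees/ha

546


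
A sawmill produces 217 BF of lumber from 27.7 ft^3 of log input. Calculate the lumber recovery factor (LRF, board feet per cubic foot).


Formula: LRF = Lumber Output (BF) / Log Input (ft^3)
LRF = 217 BF / 27.7 ft^3
LRF = 7.83 BF/ft^3

7.83


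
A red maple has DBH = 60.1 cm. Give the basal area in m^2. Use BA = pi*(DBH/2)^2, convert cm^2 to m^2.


Formula: BA = pi * (DBH/2)^2 / 10000  (cm^2 to m^2)
Radius = DBH/2 = 60.1/2 = 30.05 cm
BA = pi * 30.05^2 / 10000
   = 2836.866 cm^2 / 10000
   = 0.2837 m^2

0.2837


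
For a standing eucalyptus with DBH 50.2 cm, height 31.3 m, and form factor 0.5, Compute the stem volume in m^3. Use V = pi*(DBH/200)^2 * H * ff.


Formula: V = pi * (DBH/200)^2 * H * ff
Radius = DBH/200 = 50.2/200 = 0.251 m
Radius^2 = 0.251^2 = 0.063001 m^2
V = pi * 0.063001 * 31.3 * 0.5
V = 3.098 m^3

3.098


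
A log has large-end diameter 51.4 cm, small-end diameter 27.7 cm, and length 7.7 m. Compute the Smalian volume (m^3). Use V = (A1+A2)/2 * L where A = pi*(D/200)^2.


Smalian: V = (A1 + A2)/2 * L,  A = pi*(D/200)^2
A1 = pi*(51.4/200)^2 = 0.207499 m^2
A2 = pi*(27.7/200)^2 = 0.060263 m^2
V = (0.207499+0.060263)/2*7.7 = 1.0309 m^3

1.0309


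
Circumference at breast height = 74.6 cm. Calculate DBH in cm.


Formula: DBH = C / pi
DBH = 74.6 / pi
pi = 3.14159...
DBH = 23.7 cm

23.7


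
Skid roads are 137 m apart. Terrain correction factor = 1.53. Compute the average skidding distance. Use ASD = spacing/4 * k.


Formula: ASD = (spacing / 4) * correction
Uncorrected distance = spacing / 4 = 137 / 4 = 34.25 m
ASD = 34.25 * 1.53 = 52 m

52


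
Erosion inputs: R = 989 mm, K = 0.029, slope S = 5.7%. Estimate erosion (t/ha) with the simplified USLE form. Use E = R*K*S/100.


Formula: E = R * K * S / 100  (simplified USLE)
R * K = 989 * 0.029 = 28.681
E = 28.681 * 5.7 / 100 = 1.63 t/ha

1.63


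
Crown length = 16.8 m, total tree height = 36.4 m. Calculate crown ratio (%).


Formula: Crown Ratio = (Crown Length / Total Height) * 100
CR = (16.8 m / 36.4 m) * 100
CR = 0.4615 * 100 = 46.2%

46.2


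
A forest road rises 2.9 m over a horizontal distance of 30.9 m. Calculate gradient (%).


Formula: Gradient = rise / run * 100
Gradient = 2.9 / 30.9 * 100 = 9.4%

9.4


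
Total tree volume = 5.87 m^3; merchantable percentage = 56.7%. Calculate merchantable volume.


Formula: MV = V_total * (merchantable_pct / 100)
Merchantable fraction = 56.7% / 100 = 0.567
MV = 5.87 m^3 * 0.567 = 3.328 m^3

3.328


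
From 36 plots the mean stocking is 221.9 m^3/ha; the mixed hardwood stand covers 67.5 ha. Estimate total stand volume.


Formula: Total Volume = Mean Volume per ha * Total Area
Total Volume = 221.9 m^3/ha * 67.5 ha
Total Volume = 14978 m^3

14978


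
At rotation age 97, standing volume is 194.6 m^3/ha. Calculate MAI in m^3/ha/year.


Formula: MAI = Total Volume / Stand Age
MAI = 194.6 m^3/ha / 97 years
MAI = 2.01 m^3/ha/year

2.01


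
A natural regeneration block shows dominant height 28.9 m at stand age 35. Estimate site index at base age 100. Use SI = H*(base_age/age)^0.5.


Formula: SI = H_dom * (base_age / age)^0.5
Age ratio = 100 / 35 = 2.85714
sqrt(age_ratio) = 1.69031
SI = 28.9 * 1.69031 = 48.8 m

48.8


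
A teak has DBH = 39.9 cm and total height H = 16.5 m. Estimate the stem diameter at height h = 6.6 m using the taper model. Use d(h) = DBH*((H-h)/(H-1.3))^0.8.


Taper: d(h) = DBH * ((H - h) / (H - 1.3))^0.8
Numerator = H - h = 16.5 - 6.6 = 9.9 m
Denominator = H - 1.3 = 16.5 - 1.3 = 15.2 m
Ratio = 9.9 / 15.2 = 0.65132
d = 39.9 * 0.65132^0.8 = 28.3 cm

28.3


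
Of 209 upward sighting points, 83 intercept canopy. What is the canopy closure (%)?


Formula: Canopy closure = covered points / total points * 100
Closure = 83 / 209 * 100
Closure = 0.3971 * 100 = 39.7%

39.7


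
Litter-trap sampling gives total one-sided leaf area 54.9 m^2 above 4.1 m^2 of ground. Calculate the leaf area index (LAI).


Formula: LAI = total leaf area / ground area  (dimensionless)
LAI = 54.9 m^2 / 4.1 m^2
LAI = 13.39

13.39


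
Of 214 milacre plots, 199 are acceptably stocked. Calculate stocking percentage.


Formula: Stocking % = stocked plots / total plots * 100
Stocking = 199 / 214 * 100
Stocking = 0.9299 * 100 = 93.0%

93.0


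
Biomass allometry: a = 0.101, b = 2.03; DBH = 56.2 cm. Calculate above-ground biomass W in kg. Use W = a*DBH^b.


Formula: W = a * DBH^b  (allometric power law)
DBH^b = 56.2^2.03 = 3564.2218
W = 0.101 * 3564.2218 = 360.0 kg

360.0


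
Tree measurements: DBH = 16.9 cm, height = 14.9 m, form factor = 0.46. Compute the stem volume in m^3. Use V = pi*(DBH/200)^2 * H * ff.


Formula: V = pi * (DBH/200)^2 * H * ff
Radius = DBH/200 = 16.9/200 = 0.0845 m
Radius^2 = 0.0845^2 = 0.00714025 m^2
V = pi * 0.00714025 * 14.9 * 0.46
V = 0.154 m^3

0.154


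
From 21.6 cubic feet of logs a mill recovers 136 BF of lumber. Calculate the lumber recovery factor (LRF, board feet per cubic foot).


Formula: LRF = Lumber Output (BF) / Log Input (ft^3)
LRF = 136 BF / 21.6 ft^3
LRF = 6.3 BF/ft^3

6.3


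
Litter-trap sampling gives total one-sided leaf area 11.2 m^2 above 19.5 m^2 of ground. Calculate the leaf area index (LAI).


Formula: LAI = total leaf area / ground area  (dimensionless)
LAI = 11.2 m^2 / 19.5 m^2
LAI = 0.57

0.57


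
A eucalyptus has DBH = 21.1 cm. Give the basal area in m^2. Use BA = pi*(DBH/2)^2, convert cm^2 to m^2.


Formula: BA = pi * (DBH/2)^2 / 10000  (cm^2 to m^2)
Radius = DBH/2 = 21.1/2 = 10.55 cm
BA = pi * 10.55^2 / 10000
   = 349.6671 cm^2 / 10000
   = 0.035 m^2

0.035


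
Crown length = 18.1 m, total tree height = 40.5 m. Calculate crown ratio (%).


Formula: Crown Ratio = (Crown Length / Total Height) * 100
CR = (18.1 m / 40.5 m) * 100
CR = 0.4469 * 100 = 44.7%

44.7


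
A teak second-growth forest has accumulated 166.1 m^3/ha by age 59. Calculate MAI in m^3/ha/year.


Formula: MAI = Total Volume / Stand Age
MAI = 166.1 m^3/ha / 59 years
MAI = 2.82 m^3/ha/year

2.82


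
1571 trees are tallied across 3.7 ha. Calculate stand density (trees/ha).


Formula: Stand Density = N_trees / Area_ha
Density = 1571 trees / 3.7 ha
Density = 425 trees/ha

425


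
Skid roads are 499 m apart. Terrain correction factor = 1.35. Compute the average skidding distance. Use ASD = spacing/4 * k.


Formula: ASD = (spacing / 4) * correction
Uncorrected distance = spacing / 4 = 499 / 4 = 124.75 m
ASD = 124.75 * 1.35 = 168 m

168


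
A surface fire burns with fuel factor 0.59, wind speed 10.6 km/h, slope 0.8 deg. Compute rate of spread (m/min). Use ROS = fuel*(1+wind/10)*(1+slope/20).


Formula: ROS = fuel * (1 + wind/10) * (1 + slope/20)
Wind factor = 1 + 10.6/10 = 2.06
Slope factor = 1 + 0.8/20 = 1.04
ROS = 0.59 * 2.06 * 1.04 = 1.26 m/min

1.26


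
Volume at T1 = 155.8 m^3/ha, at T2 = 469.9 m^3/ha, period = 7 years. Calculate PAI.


Formula: PAI = (V_T2 - V_T1) / (T2 - T1)
Volume increment = 469.9 - 155.8 = 314.1 m^3/ha
PAI = 314.1 / 7 = 44.87 m^3/ha/year

44.87


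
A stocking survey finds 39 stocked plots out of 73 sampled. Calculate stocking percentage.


Formula: Stocking % = stocked plots / total plots * 100
Stocking = 39 / 73 * 100
Stocking = 0.5342 * 100 = 53.4%

53.4


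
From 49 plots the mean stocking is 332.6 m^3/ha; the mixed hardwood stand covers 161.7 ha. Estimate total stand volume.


Formula: Total Volume = Mean Volume per ha * Total Area
Total Volume = 332.6 m^3/ha * 161.7 ha
Total Volume = 53781 m^3

53781


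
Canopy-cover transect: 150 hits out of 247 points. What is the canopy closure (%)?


Formula: Canopy closure = covered points / total points * 100
Closure = 150 / 247 * 100
Closure = 0.6073 * 100 = 60.7%

60.7


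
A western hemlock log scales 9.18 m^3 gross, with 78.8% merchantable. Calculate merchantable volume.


Formula: MV = V_total * (merchantable_pct / 100)
Merchantable fraction = 78.8% / 100 = 0.788
MV = 9.18 m^3 * 0.788 = 7.234 m^3

7.234


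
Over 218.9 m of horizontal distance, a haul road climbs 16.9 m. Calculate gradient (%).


Formula: Gradient = rise / run * 100
Gradient = 16.9 / 218.9 * 100 = 7.7%

7.7


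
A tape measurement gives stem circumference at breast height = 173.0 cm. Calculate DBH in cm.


Formula: DBH = C / pi
DBH = 173.0 / pi
pi = 3.14159...
DBH = 55.1 cm

55.1


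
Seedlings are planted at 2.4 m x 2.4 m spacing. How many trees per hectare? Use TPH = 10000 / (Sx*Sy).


Formula: TPH = 10000 m^2/ha / (spacing_x * spacing_y)
Area per tree = 2.4 m * 2.4 m = 5.76 m^2
TPH = 10000 / 5.76 = 1736 trees/ha

1736


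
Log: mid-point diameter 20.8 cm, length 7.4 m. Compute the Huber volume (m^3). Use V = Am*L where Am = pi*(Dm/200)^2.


Huber: V = Am * L,  Am = pi*(Dm/200)^2
Am = pi*(20.8/200)^2 = 0.033979 m^2
V = 0.033979*7.4 = 0.2514 m^3

0.2514


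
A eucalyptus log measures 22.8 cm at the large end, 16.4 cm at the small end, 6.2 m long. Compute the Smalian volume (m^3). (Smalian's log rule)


Smalian: V = (A1 + A2)/2 * L,  A = pi*(D/200)^2
A1 = pi*(22.8/200)^2 = 0.040828 m^2
A2 = pi*(16.4/200)^2 = 0.021124 m^2
V = (0.040828+0.021124)/2*6.2 = 0.1921 m^3

0.1921


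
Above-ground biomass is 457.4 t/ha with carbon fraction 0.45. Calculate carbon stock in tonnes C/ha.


Formula: Carbon Stock = Biomass * Carbon Fraction
C = 457.4 t/ha * 0.45
C = 205.8 t C/ha

205.8


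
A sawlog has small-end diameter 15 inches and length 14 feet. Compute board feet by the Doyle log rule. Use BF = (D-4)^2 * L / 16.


Doyle: BF = (D - 4)^2 * L / 16
Adjusted diameter = 15 - 4 = 11 in
(D-4)^2 = 11^2 = 121
BF = 121 * 14 / 16 = 106 BF

106


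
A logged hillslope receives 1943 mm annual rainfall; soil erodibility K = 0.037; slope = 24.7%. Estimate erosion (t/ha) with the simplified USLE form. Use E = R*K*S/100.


Formula: E = R * K * S / 100  (simplified USLE)
R * K = 1943 * 0.037 = 71.891
E = 71.891 * 24.7 / 100 = 17.76 t/ha

17.76


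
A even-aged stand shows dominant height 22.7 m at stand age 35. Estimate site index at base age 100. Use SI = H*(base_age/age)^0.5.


Formula: SI = H_dom * (base_age / age)^0.5
Age ratio = 100 / 35 = 2.85714
sqrt(age_ratio) = 1.69031
SI = 22.7 * 1.69031 = 38.4 m

38.4


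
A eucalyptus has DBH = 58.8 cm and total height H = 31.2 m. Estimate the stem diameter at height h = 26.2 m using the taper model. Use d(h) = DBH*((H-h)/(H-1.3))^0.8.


Taper: d(h) = DBH * ((H - h) / (H - 1.3))^0.8
Numerator = H - h = 31.2 - 26.2 = 5.0 m
Denominator = H - 1.3 = 31.2 - 1.3 = 29.9 m
Ratio = 5.0 / 29.9 = 0.16722
d = 58.8 * 0.16722^0.8 = 14.1 cm

14.1


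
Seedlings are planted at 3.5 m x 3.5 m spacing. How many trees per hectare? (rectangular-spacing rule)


Formula: TPH = 10000 m^2/ha / (spacing_x * spacing_y)
Area per tree = 3.5 m * 3.5 m = 12.25 m^2
TPH = 10000 / 12.25 = 816 trees/ha

816


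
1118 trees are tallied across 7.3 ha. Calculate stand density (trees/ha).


Formula: Stand Density = N_trees / Area_ha
Density = 1118 trees / 7.3 ha
Density = 153 trees/ha

153


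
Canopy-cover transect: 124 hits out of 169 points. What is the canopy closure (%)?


Formula: Canopy closure = covered points / total points * 100
Closure = 124 / 169 * 100
Closure = 0.7337 * 100 = 73.4%

73.4


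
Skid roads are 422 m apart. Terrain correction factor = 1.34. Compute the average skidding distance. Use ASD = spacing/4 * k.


Formula: ASD = (spacing / 4) * correction
Uncorrected distance = spacing / 4 = 422 / 4 = 105.5 m
ASD = 105.5 * 1.34 = 141 m

141


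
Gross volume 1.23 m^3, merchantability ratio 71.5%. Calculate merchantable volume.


Formula: MV = V_total * (merchantable_pct / 100)
Merchantable fraction = 71.5% / 100 = 0.715
MV = 1.23 m^3 * 0.715 = 0.879 m^3

0.879


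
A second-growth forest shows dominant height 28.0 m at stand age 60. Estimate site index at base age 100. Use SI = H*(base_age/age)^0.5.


Formula: SI = H_dom * (base_age / age)^0.5
Age ratio = 100 / 60 = 1.66667
sqrt(age_ratio) = 1.29099
SI = 28.0 * 1.29099 = 36.1 m

36.1


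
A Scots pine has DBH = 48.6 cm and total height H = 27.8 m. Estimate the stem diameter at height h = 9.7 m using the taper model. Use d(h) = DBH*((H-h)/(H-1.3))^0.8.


Taper: d(h) = DBH * ((H - h) / (H - 1.3))^0.8
Numerator = H - h = 27.8 - 9.7 = 18.1 m
Denominator = H - 1.3 = 27.8 - 1.3 = 26.5 m
Ratio = 18.1 / 26.5 = 0.68302
d = 48.6 * 0.68302^0.8 = 35.8 cm

35.8


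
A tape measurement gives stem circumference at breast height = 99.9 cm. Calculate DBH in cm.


Formula: DBH = C / pi
DBH = 99.9 / pi
pi = 3.14159...
DBH = 31.8 cm

31.8


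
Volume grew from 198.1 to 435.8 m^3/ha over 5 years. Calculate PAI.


Formula: PAI = (V_T2 - V_T1) / (T2 - T1)
Volume increment = 435.8 - 198.1 = 237.7 m^3/ha
PAI = 237.7 / 5 = 47.54 m^3/ha/year

47.54


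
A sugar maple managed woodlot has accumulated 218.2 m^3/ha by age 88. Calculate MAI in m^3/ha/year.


Formula: MAI = Total Volume / Stand Age
MAI = 218.2 m^3/ha / 88 years
MAI = 2.48 m^3/ha/year

2.48


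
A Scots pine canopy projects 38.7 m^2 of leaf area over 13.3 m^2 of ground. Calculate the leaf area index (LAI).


Formula: LAI = total leaf area / ground area  (dimensionless)
LAI = 38.7 m^2 / 13.3 m^2
LAI = 2.91

2.91


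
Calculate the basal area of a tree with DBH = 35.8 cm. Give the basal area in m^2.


Formula: BA = pi * (DBH/2)^2 / 10000  (cm^2 to m^2)
Radius = DBH/2 = 35.8/2 = 17.9 cm
BA = pi * 17.9^2 / 10000
   = 1006.5977 cm^2 / 10000
   = 0.1007 m^2

0.1007


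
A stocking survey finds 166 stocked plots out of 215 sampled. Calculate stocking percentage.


Formula: Stocking % = stocked plots / total plots * 100
Stocking = 166 / 215 * 100
Stocking = 0.7721 * 100 = 77.2%

77.2


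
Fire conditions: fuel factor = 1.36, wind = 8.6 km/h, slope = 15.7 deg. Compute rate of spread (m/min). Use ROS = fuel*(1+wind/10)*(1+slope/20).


Formula: ROS = fuel * (1 + wind/10) * (1 + slope/20)
Wind factor = 1 + 8.6/10 = 1.86
Slope factor = 1 + 15.7/20 = 1.785
ROS = 1.36 * 1.86 * 1.785 = 4.52 m/min

4.52


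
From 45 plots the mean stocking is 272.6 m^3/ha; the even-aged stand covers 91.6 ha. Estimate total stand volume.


Formula: Total Volume = Mean Volume per ha * Total Area
Total Volume = 272.6 m^3/ha * 91.6 ha
Total Volume = 24970 m^3

24970


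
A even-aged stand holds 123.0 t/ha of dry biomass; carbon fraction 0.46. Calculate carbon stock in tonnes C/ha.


Formula: Carbon Stock = Biomass * Carbon Fraction
C = 123.0 t/ha * 0.46
C = 56.6 t C/ha

56.6


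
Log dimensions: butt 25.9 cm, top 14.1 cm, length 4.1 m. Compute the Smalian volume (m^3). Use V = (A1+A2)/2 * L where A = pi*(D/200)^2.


Smalian: V = (A1 + A2)/2 * L,  A = pi*(D/200)^2
A1 = pi*(25.9/200)^2 = 0.052685 m^2
A2 = pi*(14.1/200)^2 = 0.015615 m^2
V = (0.052685+0.015615)/2*4.1 = 0.14 m^3

0.14


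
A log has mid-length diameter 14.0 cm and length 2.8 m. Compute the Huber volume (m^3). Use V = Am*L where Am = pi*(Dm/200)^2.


Huber: V = Am * L,  Am = pi*(Dm/200)^2
Am = pi*(14.0/200)^2 = 0.015394 m^2
V = 0.015394*2.8 = 0.0431 m^3

0.0431
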